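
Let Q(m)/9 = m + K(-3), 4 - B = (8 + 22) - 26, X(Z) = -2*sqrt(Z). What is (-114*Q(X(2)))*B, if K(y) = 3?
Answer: 0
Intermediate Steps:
B = 0 (B = 4 - ((8 + 22) - 26) = 4 - (30 - 26) = 4 - 1*4 = 4 - 4 = 0)
Q(m) = 27 + 9*m (Q(m) = 9*(m + 3) = 9*(3 + m) = 27 + 9*m)
(-114*Q(X(2)))*B = -114*(27 + 9*(-2*sqrt(2)))*0 = -114*(27 - 18*sqrt(2))*0 = (-3078 + 2052*sqrt(2))*0 = 0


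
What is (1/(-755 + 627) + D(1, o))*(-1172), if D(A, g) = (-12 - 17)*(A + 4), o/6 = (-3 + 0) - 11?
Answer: 5438373/32 ≈ 1.6995e+5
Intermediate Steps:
o = -84 (o = 6*((-3 + 0) - 11) = 6*(-3 - 11) = 6*(-14) = -84)
D(A, g) = -116 - 29*A (D(A, g) = -29*(4 + A) = -116 - 29*A)
(1/(-755 + 627) + D(1, o))*(-1172) = (1/(-755 + 627) + (-116 - 29*1))*(-1172) = (1/(-128) + (-116 - 29))*(-1172) = (-1/128 - 145)*(-1172) = -18561/128*(-1172) = 5438373/32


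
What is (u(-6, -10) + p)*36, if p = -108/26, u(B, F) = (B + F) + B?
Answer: -12240/13 ≈ -941.54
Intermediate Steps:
u(B, F) = F + 2*B
p = -54/13 (p = -108*1/26 = -54/13 ≈ -4.1538)
(u(-6, -10) + p)*36 = ((-10 + 2*(-6)) - 54/13)*36 = ((-10 - 12) - 54/13)*36 = (-22 - 54/13)*36 = -340/13*36 = -12240/13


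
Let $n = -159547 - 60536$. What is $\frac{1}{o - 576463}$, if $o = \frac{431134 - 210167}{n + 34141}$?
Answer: $- \frac{185942}{107188904113} \approx -1.7347 \cdot 10^{-6}$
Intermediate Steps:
$n = -220083$
$o = - \frac{220967}{185942}$ ($o = \frac{431134 - 210167}{-220083 + 34141} = \frac{220967}{-185942} = 220967 \left(- \frac{1}{185942}\right) = - \frac{220967}{185942} \approx -1.1884$)
$\frac{1}{o - 576463} = \frac{1}{- \frac{220967}{185942} - 576463} = \frac{1}{- \frac{107188904113}{185942}} = - \frac{185942}{107188904113}$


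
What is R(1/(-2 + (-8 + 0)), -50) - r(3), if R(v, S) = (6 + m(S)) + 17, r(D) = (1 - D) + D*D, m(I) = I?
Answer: -34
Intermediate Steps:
r(D) = 1 + D**2 - D (r(D) = (1 - D) + D**2 = 1 + D**2 - D)
R(v, S) = 23 + S (R(v, S) = (6 + S) + 17 = 23 + S)
R(1/(-2 + (-8 + 0)), -50) - r(3) = (23 - 50) - (1 + 3**2 - 1*3) = -27 - (1 + 9 - 3) = -27 - 1*7 = -27 - 7 = -34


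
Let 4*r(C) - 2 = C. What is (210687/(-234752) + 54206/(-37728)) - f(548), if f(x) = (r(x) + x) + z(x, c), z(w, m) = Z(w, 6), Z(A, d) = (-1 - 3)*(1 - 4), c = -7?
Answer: -1478587399/2112768 ≈ -699.83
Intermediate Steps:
Z(A, d) = 12 (Z(A, d) = -4*(-3) = 12)
z(w, m) = 12
r(C) = 1/2 + C/4
f(x) = 25/2 + 5*x/4 (f(x) = ((1/2 + x/4) + x) + 12 = (1/2 + 5*x/4) + 12 = 25/2 + 5*x/4)
(210687/(-234752) + 54206/(-37728)) - f(548) = (210687/(-234752) + 54206/(-37728)) - (25/2 + (5/4)*548) = (210687*(-1/234752) + 54206*(-1/37728)) - (25/2 + 685) = (-210687/234752 - 27103/18864) - 1*1395/2 = -4931719/2112768 - 1395/2 = -1478587399/2112768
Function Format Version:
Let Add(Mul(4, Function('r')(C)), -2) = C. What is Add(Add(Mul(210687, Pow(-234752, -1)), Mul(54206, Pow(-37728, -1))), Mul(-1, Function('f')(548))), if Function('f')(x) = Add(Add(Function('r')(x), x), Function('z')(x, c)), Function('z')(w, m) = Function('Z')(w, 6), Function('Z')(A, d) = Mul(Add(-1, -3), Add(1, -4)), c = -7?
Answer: Rational(-1478587399, 2112768) ≈ -699.83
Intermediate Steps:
Function('Z')(A, d) = 12 (Function('Z')(A, d) = Mul(-4, -3) = 12)
Function('z')(w, m) = 12
Function('r')(C) = Add(Rational(1, 2), Mul(Rational(1, 4), C))
Function('f')(x) = Add(Rational(25, 2), Mul(Rational(5, 4), x)) (Function('f')(x) = Add(Add(Add(Rational(1, 2), Mul(Rational(1, 4), x)), x), 12) = Add(Add(Rational(1, 2), Mul(Rational(5, 4), x)), 12) = Add(Rational(25, 2), Mul(Rational(5, 4), x)))
Add(Add(Mul(210687, Pow(-234752, -1)), Mul(54206, Pow(-37728, -1))), Mul(-1, Function('f')(548))) = Add(Add(Mul(210687, Pow(-234752, -1)), Mul(54206, Pow(-37728, -1))), Mul(-1, Add(Rational(25, 2), Mul(Rational(5, 4), 548)))) = Add(Add(Mul(210687, Rational(-1, 234752)), Mul(54206, Rational(-1, 37728))), Mul(-1, Add(Rational(25, 2), 685))) = Add(Add(Rational(-210687, 234752), Rational(-27103, 18864)), Mul(-1, Rational(1395, 2))) = Add(Rational(-4931719, 2112768), Rational(-1395, 2)) = Rational(-1478587399, 2112768)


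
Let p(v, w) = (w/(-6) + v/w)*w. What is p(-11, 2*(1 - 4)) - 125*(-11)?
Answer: 1358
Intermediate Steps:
p(v, w) = w*(-w/6 + v/w) (p(v, w) = (w*(-⅙) + v/w)*w = (-w/6 + v/w)*w = w*(-w/6 + v/w))
p(-11, 2*(1 - 4)) - 125*(-11) = (-11 - 4*(1 - 4)²/6) - 125*(-11) = (-11 - (2*(-3))²/6) + 1375 = (-11 - ⅙*(-6)²) + 1375 = (-11 - ⅙*36) + 1375 = (-11 - 6) + 1375 = -17 + 1375 = 1358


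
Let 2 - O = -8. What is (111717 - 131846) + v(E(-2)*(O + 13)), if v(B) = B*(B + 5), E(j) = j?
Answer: -18243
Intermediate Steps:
O = 10 (O = 2 - 1*(-8) = 2 + 8 = 10)
v(B) = B*(5 + B)
(111717 - 131846) + v(E(-2)*(O + 13)) = (111717 - 131846) + (-2*(10 + 13))*(5 - 2*(10 + 13)) = -20129 + (-2*23)*(5 - 2*23) = -20129 - 46*(5 - 46) = -20129 - 46*(-41) = -20129 + 1886 = -18243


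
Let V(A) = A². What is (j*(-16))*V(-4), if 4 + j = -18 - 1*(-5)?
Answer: 4352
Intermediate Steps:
j = -17 (j = -4 + (-18 - 1*(-5)) = -4 + (-18 + 5) = -4 - 13 = -17)
(j*(-16))*V(-4) = -17*(-16)*(-4)² = 272*16 = 4352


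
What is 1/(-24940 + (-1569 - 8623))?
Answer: -1/35132 ≈ -2.8464e-5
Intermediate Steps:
1/(-24940 + (-1569 - 8623)) = 1/(-24940 - 10192) = 1/(-35132) = -1/35132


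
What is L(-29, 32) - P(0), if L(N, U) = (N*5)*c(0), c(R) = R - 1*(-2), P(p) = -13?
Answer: -277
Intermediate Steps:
c(R) = 2 + R (c(R) = R + 2 = 2 + R)
L(N, U) = 10*N (L(N, U) = (N*5)*(2 + 0) = (5*N)*2 = 10*N)
L(-29, 32) - P(0) = 10*(-29) - 1*(-13) = -290 + 13 = -277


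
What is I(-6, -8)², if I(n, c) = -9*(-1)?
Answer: 81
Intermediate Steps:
I(n, c) = 9
I(-6, -8)² = 9² = 81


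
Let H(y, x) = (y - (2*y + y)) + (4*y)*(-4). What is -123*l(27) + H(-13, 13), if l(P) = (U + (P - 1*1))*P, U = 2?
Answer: -92754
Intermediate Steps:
l(P) = P*(1 + P) (l(P) = (2 + (P - 1*1))*P = (2 + (P - 1))*P = (2 + (-1 + P))*P = (1 + P)*P = P*(1 + P))
H(y, x) = -18*y (H(y, x) = (y - 3*y) - 16*y = -2*y - 16*y = -18*y)
-123*l(27) + H(-13, 13) = -3321*(1 + 27) - 18*(-13) = -3321*28 + 234 = -123*756 + 234 = -92988 + 234 = -92754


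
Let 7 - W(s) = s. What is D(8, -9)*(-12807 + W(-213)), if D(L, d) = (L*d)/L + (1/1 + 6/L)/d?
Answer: 4166297/36 ≈ 1.1573e+5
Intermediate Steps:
W(s) = 7 - s
D(L, d) = d + (1 + 6/L)/d (D(L, d) = d + (1*1 + 6/L)/d = d + (1 + 6/L)/d)
D(8, -9)*(-12807 + W(-213)) = (-9 + 1/(-9) + 6/(8*(-9)))*(-12807 + (7 - 1*(-213))) = (-9 - ⅑ + 6*(⅛)*(-⅑))*(-12807 + (7 + 213)) = (-9 - ⅑ - 1/12)*(-12807 + 220) = -331/36*(-12587) = 4166297/36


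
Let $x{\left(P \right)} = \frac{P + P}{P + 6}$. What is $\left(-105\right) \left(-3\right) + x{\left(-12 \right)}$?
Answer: $319$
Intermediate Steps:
$x{\left(P \right)} = \frac{2 P}{6 + P}$
$\left(-105\right) \left(-3\right) + x{\left(-12 \right)} = \left(-105\right) \left(-3\right) + 2 \left(-12\right) \frac{1}{6 - 12} = 315 + 2 \left(-12\right) \frac{1}{-6} = 315 + 2 \left(-12\right) \left(- \frac{1}{6}\right) = 315 + 4 = 319$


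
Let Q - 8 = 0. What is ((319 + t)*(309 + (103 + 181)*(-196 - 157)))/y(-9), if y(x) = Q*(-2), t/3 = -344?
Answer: -71259359/16 ≈ -4.4537e+6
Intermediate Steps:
Q = 8 (Q = 8 + 0 = 8)
t = -1032 (t = 3*(-344) = -1032)
y(x) = -16 (y(x) = 8*(-2) = -16)
((319 + t)*(309 + (103 + 181)*(-196 - 157)))/y(-9) = ((319 - 1032)*(309 + (103 + 181)*(-196 - 157)))/(-16) = -713*(309 + 284*(-353))*(-1/16) = -713*(309 - 100252)*(-1/16) = -713*(-99943)*(-1/16) = 71259359*(-1/16) = -71259359/16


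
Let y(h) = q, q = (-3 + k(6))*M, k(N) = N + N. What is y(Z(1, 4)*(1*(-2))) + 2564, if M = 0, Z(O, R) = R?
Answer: 2564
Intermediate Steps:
k(N) = 2*N
q = 0 (q = (-3 + 2*6)*0 = (-3 + 12)*0 = 9*0 = 0)
y(h) = 0
y(Z(1, 4)*(1*(-2))) + 2564 = 0 + 2564 = 2564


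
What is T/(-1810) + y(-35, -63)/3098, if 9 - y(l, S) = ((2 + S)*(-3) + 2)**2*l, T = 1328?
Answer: 541013974/1401845 ≈ 385.93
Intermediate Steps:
y(l, S) = 9 - l*(-4 - 3*S)**2 (y(l, S) = 9 - ((2 + S)*(-3) + 2)**2*l = 9 - ((-6 - 3*S) + 2)**2*l = 9 - (-4 - 3*S)**2*l = 9 - l*(-4 - 3*S)**2)
T/(-1810) + y(-35, -63)/3098 = 1328/(-1810) + (9 - 1*(-35)*(4 + 3*(-63))**2)/3098 = 1328*(-1/1810) + (9 - 1*(-35)*(4 - 189)**2)*(1/3098) = -664/905 + (9 - 1*(-35)*(-185)**2)*(1/3098) = -664/905 + (9 - 1*(-35)*34225)*(1/3098) = -664/905 + (9 + 1197875)*(1/3098) = -664/905 + 1197884*(1/3098) = -664/905 + 598942/1549 = 541013974/1401845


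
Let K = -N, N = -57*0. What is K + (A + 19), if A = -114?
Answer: -95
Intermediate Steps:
N = 0
K = 0 (K = -1*0 = 0)
K + (A + 19) = 0 + (-114 + 19) = 0 - 95 = -95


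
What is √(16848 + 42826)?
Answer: √59674 ≈ 244.28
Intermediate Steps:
√(16848 + 42826) = √59674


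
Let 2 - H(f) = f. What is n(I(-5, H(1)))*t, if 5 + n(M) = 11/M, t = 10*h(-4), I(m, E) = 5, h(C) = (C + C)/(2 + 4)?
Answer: 112/3 ≈ 37.333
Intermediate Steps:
h(C) = C/3 (h(C) = (2*C)/6 = (2*C)*(⅙) = C/3)
H(f) = 2 - f
t = -40/3 (t = 10*((⅓)*(-4)) = 10*(-4/3) = -40/3 ≈ -13.333)
n(M) = -5 + 11/M
n(I(-5, H(1)))*t = (-5 + 11/5)*(-40/3) = -14/5*(-40/3) = 112/3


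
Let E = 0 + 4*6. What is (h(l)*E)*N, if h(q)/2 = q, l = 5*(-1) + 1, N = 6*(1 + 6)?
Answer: -8064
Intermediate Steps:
N = 42 (N = 6*7 = 42)
l = -4 (l = -5 + 1 = -4)
E = 24 (E = 0 + 24 = 24)
h(q) = 2*q
(h(l)*E)*N = ((2*(-4))*24)*42 = -8*24*42 = -192*42 = -8064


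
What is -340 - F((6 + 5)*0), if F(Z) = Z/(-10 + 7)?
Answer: -340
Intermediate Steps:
F(Z) = -Z/3 (F(Z) = Z/(-3) = Z*(-1/3) = -Z/3)
-340 - F((6 + 5)*0) = -340 - (-1)*(6 + 5)*0/3 = -340 - (-1)*11*0/3 = -340 - (-1)*0/3 = -340 - 1*0 = -340 + 0 = -340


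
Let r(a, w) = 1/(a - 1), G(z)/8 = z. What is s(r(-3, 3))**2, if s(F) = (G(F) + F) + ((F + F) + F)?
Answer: 9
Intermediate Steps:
G(z) = 8*z
r(a, w) = 1/(-1 + a)
s(F) = 12*F (s(F) = (8*F + F) + ((F + F) + F) = 9*F + (2*F + F) = 9*F + 3*F = 12*F)
s(r(-3, 3))**2 = (12/(-1 - 3))**2 = (12/(-4))**2 = (12*(-1/4))**2 = (-3)**2 = 9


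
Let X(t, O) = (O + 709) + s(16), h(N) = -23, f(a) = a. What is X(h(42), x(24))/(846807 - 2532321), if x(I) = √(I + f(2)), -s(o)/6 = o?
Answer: -613/1685514 - √26/1685514 ≈ -0.00036671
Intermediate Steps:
s(o) = -6*o
x(I) = √(2 + I) (x(I) = √(I + 2) = √(2 + I))
X(t, O) = 613 + O (X(t, O) = (O + 709) - 6*16 = (709 + O) - 96 = 613 + O)
X(h(42), x(24))/(846807 - 2532321) = (613 + √(2 + 24))/(846807 - 2532321) = (613 + √26)/(-1685514) = (613 + √26)*(-1/1685514) = -613/1685514 - √26/1685514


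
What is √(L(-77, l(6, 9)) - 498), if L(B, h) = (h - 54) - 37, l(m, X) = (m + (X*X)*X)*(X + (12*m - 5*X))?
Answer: √25871 ≈ 160.84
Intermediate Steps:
l(m, X) = (m + X³)*(-4*X + 12*m) (l(m, X) = (m + X²*X)*(X + (-5*X + 12*m)) = (m + X³)*(-4*X + 12*m))
L(B, h) = -91 + h (L(B, h) = (-54 + h) - 37 = -91 + h)
√(L(-77, l(6, 9)) - 498) = √((-91 + (-4*9⁴ + 12*6² - 4*9*6 + 12*6*9³)) - 498) = √((-91 + (-4*6561 + 12*36 - 216 + 12*6*729)) - 498) = √((-91 + (-26244 + 432 - 216 + 52488)) - 498) = √((-91 + 26460) - 498) = √(26369 - 498) = √25871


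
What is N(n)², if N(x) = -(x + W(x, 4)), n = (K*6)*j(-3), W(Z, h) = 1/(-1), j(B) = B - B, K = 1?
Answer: 1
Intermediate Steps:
j(B) = 0
W(Z, h) = -1
n = 0 (n = (1*6)*0 = 6*0 = 0)
N(x) = 1 - x (N(x) = -(x - 1) = -(-1 + x) = 1 - x)
N(n)² = (1 - 1*0)² = (1 + 0)² = 1² = 1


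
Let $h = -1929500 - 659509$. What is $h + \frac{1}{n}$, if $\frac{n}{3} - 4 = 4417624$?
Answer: $- \frac{34311835951955}{13252884} \approx -2.589 \cdot 10^{6}$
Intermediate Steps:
$n = 13252884$ ($n = 12 + 3 \cdot 4417624 = 12 + 13252872 = 13252884$)
$h = -2589009$
$h + \frac{1}{n} = -2589009 + \frac{1}{13252884} = - \frac{34311835951955}{13252884}$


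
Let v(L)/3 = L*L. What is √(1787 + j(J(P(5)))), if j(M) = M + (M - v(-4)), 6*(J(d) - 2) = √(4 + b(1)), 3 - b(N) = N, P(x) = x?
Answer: √(15687 + 3*√6)/3 ≈ 41.759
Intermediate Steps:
b(N) = 3 - N
v(L) = 3*L² (v(L) = 3*(L*L) = 3*L²)
J(d) = 2 + √6/6 (J(d) = 2 + √(4 + (3 - 1*1))/6 = 2 + √(4 + (3 - 1))/6 = 2 + √(4 + 2)/6 = 2 + √6/6)
j(M) = -48 + 2*M (j(M) = M + (M - 3*(-4)²) = M + (M - 3*16) = M + (M - 1*48) = M + (M - 48) = M + (-48 + M) = -48 + 2*M)
√(1787 + j(J(P(5)))) = √(1787 + (-48 + 2*(2 + √6/6))) = √(1787 + (-48 + (4 + √6/3))) = √(1787 + (-44 + √6/3)) = √(1743 + √6/3)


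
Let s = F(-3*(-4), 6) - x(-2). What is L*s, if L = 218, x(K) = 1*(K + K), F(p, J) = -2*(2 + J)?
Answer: -2616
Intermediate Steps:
F(p, J) = -4 - 2*J
x(K) = 2*K (x(K) = 1*(2*K) = 2*K)
s = -12 (s = (-4 - 2*6) - 2*(-2) = (-4 - 12) - 1*(-4) = -16 + 4 = -12)
L*s = 218*(-12) = -2616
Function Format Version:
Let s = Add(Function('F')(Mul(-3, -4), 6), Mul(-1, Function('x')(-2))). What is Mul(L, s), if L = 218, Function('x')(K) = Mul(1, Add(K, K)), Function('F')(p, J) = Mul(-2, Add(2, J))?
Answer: -2616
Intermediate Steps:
Function('F')(p, J) = Add(-4, Mul(-2, J))
Function('x')(K) = Mul(2, K) (Function('x')(K) = Mul(1, Mul(2, K)) = Mul(2, K))
s = -12 (s = Add(Add(-4, Mul(-2, 6)), Mul(-1, Mul(2, -2))) = Add(Add(-4, -12), Mul(-1, -4)) = Add(-16, 4) = -12)
Mul(L, s) = Mul(218, -12) = -2616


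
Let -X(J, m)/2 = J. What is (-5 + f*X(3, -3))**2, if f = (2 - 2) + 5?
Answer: 1225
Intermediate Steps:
X(J, m) = -2*J
f = 5 (f = 0 + 5 = 5)
(-5 + f*X(3, -3))**2 = (-5 + 5*(-2*3))**2 = (-5 + 5*(-6))**2 = (-5 - 30)**2 = (-35)**2 = 1225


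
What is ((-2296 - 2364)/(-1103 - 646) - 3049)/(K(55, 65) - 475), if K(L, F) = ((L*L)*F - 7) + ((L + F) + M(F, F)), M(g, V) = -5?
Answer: -5328041/343255242 ≈ -0.015522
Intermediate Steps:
K(L, F) = -12 + F + L + F*L² (K(L, F) = ((L*L)*F - 7) + ((L + F) - 5) = (L²*F - 7) + ((F + L) - 5) = (F*L² - 7) + (-5 + F + L) = (-7 + F*L²) + (-5 + F + L) = -12 + F + L + F*L²)
((-2296 - 2364)/(-1103 - 646) - 3049)/(K(55, 65) - 475) = ((-2296 - 2364)/(-1103 - 646) - 3049)/((-12 + 65 + 55 + 65*55²) - 475) = (-4660/(-1749) - 3049)/((-12 + 65 + 55 + 65*3025) - 475) = (-4660*(-1/1749) - 3049)/((-12 + 65 + 55 + 196625) - 475) = (4660/1749 - 3049)/(196733 - 475) = -5328041/1749/196258 = -5328041/1749*1/196258 = -5328041/343255242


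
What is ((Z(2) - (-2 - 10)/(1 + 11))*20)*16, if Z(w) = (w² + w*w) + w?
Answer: 3520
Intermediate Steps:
Z(w) = w + 2*w² (Z(w) = (w² + w²) + w = 2*w² + w = w + 2*w²)
((Z(2) - (-2 - 10)/(1 + 11))*20)*16 = ((2*(1 + 2*2) - (-2 - 10)/(1 + 11))*20)*16 = ((2*(1 + 4) - (-12)/12)*20)*16 = ((2*5 - (-12)/12)*20)*16 = ((10 - 1*(-1))*20)*16 = ((10 + 1)*20)*16 = (11*20)*16 = 220*16 = 3520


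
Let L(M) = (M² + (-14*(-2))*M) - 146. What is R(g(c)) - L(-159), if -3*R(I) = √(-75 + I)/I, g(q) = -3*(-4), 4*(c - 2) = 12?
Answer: -20683 - I*√7/12 ≈ -20683.0 - 0.22048*I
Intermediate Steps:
c = 5 (c = 2 + (¼)*12 = 2 + 3 = 5)
L(M) = -146 + M² + 28*M (L(M) = (M² + 28*M) - 146 = -146 + M² + 28*M)
g(q) = 12
R(I) = -√(-75 + I)/(3*I)
R(g(c)) - L(-159) = -⅓*√(-75 + 12)/12 - (-146 + (-159)² + 28*(-159)) = -⅓*1/12*√(-63) - (-146 + 25281 - 4452) = -⅓*1/12*3*I*√7 - 1*20683 = -I*√7/12 - 20683 = -20683 - I*√7/12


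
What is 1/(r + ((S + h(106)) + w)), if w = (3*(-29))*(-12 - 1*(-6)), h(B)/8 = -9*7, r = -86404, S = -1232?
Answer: -1/87618 ≈ -1.1413e-5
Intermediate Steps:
h(B) = -504 (h(B) = 8*(-9*7) = 8*(-63) = -504)
w = 522 (w = -87*(-12 + 6) = -87*(-6) = 522)
1/(r + ((S + h(106)) + w)) = 1/(-86404 + ((-1232 - 504) + 522)) = 1/(-86404 + (-1736 + 522)) = 1/(-86404 - 1214) = 1/(-87618) = -1/87618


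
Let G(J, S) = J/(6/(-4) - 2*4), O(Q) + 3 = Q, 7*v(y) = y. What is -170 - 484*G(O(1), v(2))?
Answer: -5166/19 ≈ -271.89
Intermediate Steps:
v(y) = y/7
O(Q) = -3 + Q
G(J, S) = -2*J/19 (G(J, S) = J/(6*(-1/4) - 8) = J/(-3/2 - 8) = J/(-19/2) = J*(-2/19) = -2*J/19)
-170 - 484*G(O(1), v(2)) = -170 - (-968)*(-3 + 1)/19 = -170 - (-968)*(-2)/19 = -170 - 484*4/19 = -170 - 1936/19 = -5166/19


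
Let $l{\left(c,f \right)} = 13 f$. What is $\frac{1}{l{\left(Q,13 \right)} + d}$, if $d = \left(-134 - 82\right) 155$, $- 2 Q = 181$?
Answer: $- \frac{1}{33311} \approx -3.002 \cdot 10^{-5}$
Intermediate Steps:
$Q = - \frac{181}{2}$ ($Q = \left(- \frac{1}{2}\right) 181 = - \frac{181}{2} \approx -90.5$)
$d = -33480$ ($d = \left(-216\right) 155 = -33480$)
$\frac{1}{l{\left(Q,13 \right)} + d} = \frac{1}{13 \cdot 13 - 33480} = \frac{1}{169 - 33480} = \frac{1}{-33311} = - \frac{1}{33311}$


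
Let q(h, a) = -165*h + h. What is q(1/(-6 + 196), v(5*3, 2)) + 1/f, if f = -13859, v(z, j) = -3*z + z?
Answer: -1136533/1316605 ≈ -0.86323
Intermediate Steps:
v(z, j) = -2*z
q(h, a) = -164*h
q(1/(-6 + 196), v(5*3, 2)) + 1/f = -164/(-6 + 196) + 1/(-13859) = -164/190 - 1/13859 = -164*1/190 - 1/13859 = -82/95 - 1/13859 = -1136533/1316605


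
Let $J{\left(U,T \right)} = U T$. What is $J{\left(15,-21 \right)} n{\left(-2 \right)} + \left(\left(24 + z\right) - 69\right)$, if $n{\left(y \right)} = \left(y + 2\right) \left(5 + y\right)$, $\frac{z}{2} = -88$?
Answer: $-221$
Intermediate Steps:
$J{\left(U,T \right)} = T U$
$z = -176$ ($z = 2 \left(-88\right) = -176$)
$n{\left(y \right)} = \left(2 + y\right) \left(5 + y\right)$
$J{\left(15,-21 \right)} n{\left(-2 \right)} + \left(\left(24 + z\right) - 69\right) = \left(-21\right) 15 \left(10 + \left(-2\right)^{2} + 7 \left(-2\right)\right) + \left(\left(24 - 176\right) - 69\right) = - 315 \left(10 + 4 - 14\right) - 221 = \left(-315\right) 0 - 221 = 0 - 221 = -221$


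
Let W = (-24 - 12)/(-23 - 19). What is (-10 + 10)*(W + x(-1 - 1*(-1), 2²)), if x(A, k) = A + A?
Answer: 0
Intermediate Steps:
x(A, k) = 2*A
W = 6/7 (W = -36/(-42) = -36*(-1/42) = 6/7 ≈ 0.85714)
(-10 + 10)*(W + x(-1 - 1*(-1), 2²)) = (-10 + 10)*(6/7 + 2*(-1 - 1*(-1))) = 0*(6/7 + 2*(-1 + 1)) = 0*(6/7 + 2*0) = 0*(6/7 + 0) = 0*(6/7) = 0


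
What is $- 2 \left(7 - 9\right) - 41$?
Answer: $-37$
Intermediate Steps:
$- 2 \left(7 - 9\right) - 41 = \left(-2\right) \left(-2\right) - 41 = 4 - 41 = -37$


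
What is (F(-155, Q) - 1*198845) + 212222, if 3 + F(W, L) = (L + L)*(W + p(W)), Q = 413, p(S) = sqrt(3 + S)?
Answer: -114656 + 1652*I*sqrt(38) ≈ -1.1466e+5 + 10184.0*I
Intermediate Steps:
F(W, L) = -3 + 2*L*(W + sqrt(3 + W)) (F(W, L) = -3 + (L + L)*(W + sqrt(3 + W)) = -3 + (2*L)*(W + sqrt(3 + W)) = -3 + 2*L*(W + sqrt(3 + W)))
(F(-155, Q) - 1*198845) + 212222 = ((-3 + 2*413*(-155) + 2*413*sqrt(3 - 155)) - 1*198845) + 212222 = ((-3 - 128030 + 2*413*sqrt(-152)) - 198845) + 212222 = ((-3 - 128030 + 2*413*(2*I*sqrt(38))) - 198845) + 212222 = ((-3 - 128030 + 1652*I*sqrt(38)) - 198845) + 212222 = ((-128033 + 1652*I*sqrt(38)) - 198845) + 212222 = (-326878 + 1652*I*sqrt(38)) + 212222 = -114656 + 1652*I*sqrt(38)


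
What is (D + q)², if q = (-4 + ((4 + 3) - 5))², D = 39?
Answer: 1849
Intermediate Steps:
q = 4 (q = (-4 + (7 - 5))² = (-4 + 2)² = (-2)² = 4)
(D + q)² = (39 + 4)² = 43² = 1849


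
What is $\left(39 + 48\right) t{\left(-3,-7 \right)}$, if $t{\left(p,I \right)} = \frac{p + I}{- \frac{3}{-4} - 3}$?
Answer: $\frac{1160}{3} \approx 386.67$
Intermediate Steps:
$t{\left(p,I \right)} = - \frac{4 I}{9} - \frac{4 p}{9}$ ($t{\left(p,I \right)} = \frac{I + p}{\left(-3\right) \left(- \frac{1}{4}\right) - 3} = \frac{I + p}{\frac{3}{4} - 3} = \frac{I + p}{- \frac{9}{4}} = \left(I + p\right) \left(- \frac{4}{9}\right) = - \frac{4 I}{9} - \frac{4 p}{9}$)
$\left(39 + 48\right) t{\left(-3,-7 \right)} = \left(39 + 48\right) \left(\left(- \frac{4}{9}\right) \left(-7\right) - - \frac{4}{3}\right) = 87 \left(\frac{28}{9} + \frac{4}{3}\right) = 87 \cdot \frac{40}{9} = \frac{1160}{3}$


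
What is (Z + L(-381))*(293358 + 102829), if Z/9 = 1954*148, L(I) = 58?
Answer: 1031189976982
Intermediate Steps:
Z = 2602728 (Z = 9*(1954*148) = 9*289192 = 2602728)
(Z + L(-381))*(293358 + 102829) = (2602728 + 58)*(293358 + 102829) = 2602786*396187 = 1031189976982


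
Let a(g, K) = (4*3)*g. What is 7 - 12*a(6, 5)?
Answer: -857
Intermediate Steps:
a(g, K) = 12*g
7 - 12*a(6, 5) = 7 - 144*6 = 7 - 12*72 = 7 - 864 = -857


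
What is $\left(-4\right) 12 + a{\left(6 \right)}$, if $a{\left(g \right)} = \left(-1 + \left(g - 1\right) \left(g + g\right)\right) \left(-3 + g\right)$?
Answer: $129$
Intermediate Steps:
$a{\left(g \right)} = \left(-1 + 2 g \left(-1 + g\right)\right) \left(-3 + g\right)$ ($a{\left(g \right)} = \left(-1 + \left(-1 + g\right) 2 g\right) \left(-3 + g\right) = \left(-1 + 2 g \left(-1 + g\right)\right) \left(-3 + g\right)$)
$\left(-4\right) 12 + a{\left(6 \right)} = \left(-4\right) 12 + \left(3 - 8 \cdot 6^{2} + 2 \cdot 6^{3} + 5 \cdot 6\right) = -48 + \left(3 - 288 + 2 \cdot 216 + 30\right) = -48 + \left(3 - 288 + 432 + 30\right) = -48 + 177 = 129$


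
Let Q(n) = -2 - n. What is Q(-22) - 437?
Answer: -417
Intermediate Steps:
Q(-22) - 437 = (-2 - 1*(-22)) - 437 = (-2 + 22) - 437 = 20 - 437 = -417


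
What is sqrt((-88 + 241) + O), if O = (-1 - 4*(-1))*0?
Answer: 3*sqrt(17) ≈ 12.369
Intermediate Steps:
O = 0 (O = (-1 + 4)*0 = 3*0 = 0)
sqrt((-88 + 241) + O) = sqrt((-88 + 241) + 0) = sqrt(153 + 0) = sqrt(153) = 3*sqrt(17)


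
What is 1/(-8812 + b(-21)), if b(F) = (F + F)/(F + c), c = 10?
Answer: -11/96890 ≈ -0.00011353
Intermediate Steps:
b(F) = 2*F/(10 + F) (b(F) = (F + F)/(F + 10) = (2*F)/(10 + F) = 2*F/(10 + F))
1/(-8812 + b(-21)) = 1/(-8812 + 2*(-21)/(10 - 21)) = 1/(-8812 + 2*(-21)/(-11)) = 1/(-8812 + 2*(-21)*(-1/11)) = 1/(-8812 + 42/11) = 1/(-96890/11) = -11/96890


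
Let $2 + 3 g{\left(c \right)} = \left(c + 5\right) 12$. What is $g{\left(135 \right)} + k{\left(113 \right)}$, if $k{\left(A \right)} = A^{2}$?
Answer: $\frac{39985}{3} \approx 13328.0$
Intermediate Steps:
$g{\left(c \right)} = \frac{58}{3} + 4 c$ ($g{\left(c \right)} = - \frac{2}{3} + \frac{\left(c + 5\right) 12}{3} = - \frac{2}{3} + \frac{\left(5 + c\right) 12}{3} = - \frac{2}{3} + \frac{60 + 12 c}{3} = - \frac{2}{3} + \left(20 + 4 c\right) = \frac{58}{3} + 4 c$)
$g{\left(135 \right)} + k{\left(113 \right)} = \left(\frac{58}{3} + 4 \cdot 135\right) + 113^{2} = \left(\frac{58}{3} + 540\right) + 12769 = \frac{1678}{3} + 12769 = \frac{39985}{3}$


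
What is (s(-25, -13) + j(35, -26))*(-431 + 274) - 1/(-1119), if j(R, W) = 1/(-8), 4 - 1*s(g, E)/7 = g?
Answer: -285133501/8952 ≈ -31851.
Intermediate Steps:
s(g, E) = 28 - 7*g
j(R, W) = -1/8
(s(-25, -13) + j(35, -26))*(-431 + 274) - 1/(-1119) = ((28 - 7*(-25)) - 1/8)*(-431 + 274) - 1/(-1119) = ((28 + 175) - 1/8)*(-157) - 1*(-1/1119) = (203 - 1/8)*(-157) + 1/1119 = (1623/8)*(-157) + 1/1119 = -254811/8 + 1/1119 = -285133501/8952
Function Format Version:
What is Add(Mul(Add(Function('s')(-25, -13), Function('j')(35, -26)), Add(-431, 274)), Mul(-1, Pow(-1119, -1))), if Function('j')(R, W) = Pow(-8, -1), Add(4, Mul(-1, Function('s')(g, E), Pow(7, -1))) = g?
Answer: Rational(-285133501, 8952) ≈ -31851.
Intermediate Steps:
Function('s')(g, E) = Add(28, Mul(-7, g))
Function('j')(R, W) = Rational(-1, 8)
Add(Mul(Add(Function('s')(-25, -13), Function('j')(35, -26)), Add(-431, 274)), Mul(-1, Pow(-1119, -1))) = Add(Mul(Add(Add(28, Mul(-7, -25)), Rational(-1, 8)), Add(-431, 274)), Mul(-1, Pow(-1119, -1))) = Add(Mul(Add(Add(28, 175), Rational(-1, 8)), -157), Mul(-1, Rational(-1, 1119))) = Add(Mul(Add(203, Rational(-1, 8)), -157), Rational(1, 1119)) = Add(Mul(Rational(1623, 8), -157), Rational(1, 1119)) = Add(Rational(-254811, 8), Rational(1, 1119)) = Rational(-285133501, 8952)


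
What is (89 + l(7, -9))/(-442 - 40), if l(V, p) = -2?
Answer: -87/482 ≈ -0.18050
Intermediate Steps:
(89 + l(7, -9))/(-442 - 40) = (89 - 2)/(-442 - 40) = 87/(-482) = -1/482*87 = -87/482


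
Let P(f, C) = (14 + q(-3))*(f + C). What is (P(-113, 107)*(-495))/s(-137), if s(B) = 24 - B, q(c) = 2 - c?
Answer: 56430/161 ≈ 350.50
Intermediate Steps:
P(f, C) = 19*C + 19*f (P(f, C) = (14 + (2 - 1*(-3)))*(f + C) = (14 + (2 + 3))*(C + f) = (14 + 5)*(C + f) = 19*(C + f) = 19*C + 19*f)
(P(-113, 107)*(-495))/s(-137) = ((19*107 + 19*(-113))*(-495))/(24 - 1*(-137)) = ((2033 - 2147)*(-495))/(24 + 137) = -114*(-495)/161 = 56430*(1/161) = 56430/161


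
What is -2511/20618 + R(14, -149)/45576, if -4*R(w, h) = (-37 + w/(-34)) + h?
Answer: -3858336203/31949322912 ≈ -0.12076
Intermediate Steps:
R(w, h) = 37/4 - h/4 + w/136 (R(w, h) = -((-37 + w/(-34)) + h)/4 = -((-37 + w*(-1/34)) + h)/4 = -((-37 - w/34) + h)/4 = -(-37 + h - w/34)/4 = 37/4 - h/4 + w/136)
-2511/20618 + R(14, -149)/45576 = -2511/20618 + (37/4 - ¼*(-149) + (1/136)*14)/45576 = -2511*1/20618 + (37/4 + 149/4 + 7/68)*(1/45576) = -2511/20618 + (3169/68)*(1/45576) = -2511/20618 + 3169/3099168 = -3858336203/31949322912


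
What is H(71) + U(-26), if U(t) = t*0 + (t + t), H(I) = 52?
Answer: 0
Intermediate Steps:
U(t) = 2*t (U(t) = 0 + 2*t = 2*t)
H(71) + U(-26) = 52 + 2*(-26) = 52 - 52 = 0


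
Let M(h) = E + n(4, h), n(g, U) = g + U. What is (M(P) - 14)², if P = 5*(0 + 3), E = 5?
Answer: 100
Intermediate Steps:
P = 15 (P = 5*3 = 15)
n(g, U) = U + g
M(h) = 9 + h (M(h) = 5 + (h + 4) = 5 + (4 + h) = 9 + h)
(M(P) - 14)² = ((9 + 15) - 14)² = (24 - 14)² = 10² = 100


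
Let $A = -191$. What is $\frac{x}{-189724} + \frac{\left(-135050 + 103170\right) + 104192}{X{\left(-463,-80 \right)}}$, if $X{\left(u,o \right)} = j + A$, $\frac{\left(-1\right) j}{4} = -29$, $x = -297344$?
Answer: $- \frac{1141418424}{1185775} \approx -962.59$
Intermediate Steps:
$j = 116$ ($j = \left(-4\right) \left(-29\right) = 116$)
$X{\left(u,o \right)} = -75$ ($X{\left(u,o \right)} = 116 - 191 = -75$)
$\frac{x}{-189724} + \frac{\left(-135050 + 103170\right) + 104192}{X{\left(-463,-80 \right)}} = - \frac{297344}{-189724} + \frac{\left(-135050 + 103170\right) + 104192}{-75} = \left(-297344\right) \left(- \frac{1}{189724}\right) + \left(-31880 + 104192\right) \left(- \frac{1}{75}\right) = \frac{74336}{47431} + 72312 \left(- \frac{1}{75}\right) = \frac{74336}{47431} - \frac{24104}{25} = - \frac{1141418424}{1185775}$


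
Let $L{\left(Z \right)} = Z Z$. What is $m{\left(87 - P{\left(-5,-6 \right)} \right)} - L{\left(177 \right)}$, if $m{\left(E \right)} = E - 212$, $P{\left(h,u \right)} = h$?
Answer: $-31449$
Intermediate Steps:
$L{\left(Z \right)} = Z^{2}$
$m{\left(E \right)} = -212 + E$
$m{\left(87 - P{\left(-5,-6 \right)} \right)} - L{\left(177 \right)} = \left(-212 + \left(87 - -5\right)\right) - 177^{2} = \left(-212 + \left(87 + 5\right)\right) - 31329 = \left(-212 + 92\right) - 31329 = -120 - 31329 = -31449$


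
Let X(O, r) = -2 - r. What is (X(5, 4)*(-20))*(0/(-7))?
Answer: 0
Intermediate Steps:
(X(5, 4)*(-20))*(0/(-7)) = ((-2 - 1*4)*(-20))*(0/(-7)) = ((-2 - 4)*(-20))*(0*(-1/7)) = -6*(-20)*0 = 120*0 = 0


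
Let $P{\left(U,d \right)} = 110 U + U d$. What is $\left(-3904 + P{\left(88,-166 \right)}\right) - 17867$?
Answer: $-26699$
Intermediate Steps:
$\left(-3904 + P{\left(88,-166 \right)}\right) - 17867 = \left(-3904 + 88 \left(110 - 166\right)\right) - 17867 = \left(-3904 + 88 \left(-56\right)\right) - 17867 = \left(-3904 - 4928\right) - 17867 = -8832 - 17867 = -26699$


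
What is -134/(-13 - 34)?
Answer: 134/47 ≈ 2.8511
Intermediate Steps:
-134/(-13 - 34) = -134/(-47) = -1/47*(-134) = 134/47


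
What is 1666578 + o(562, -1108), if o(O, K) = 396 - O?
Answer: 1666412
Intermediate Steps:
1666578 + o(562, -1108) = 1666578 + (396 - 1*562) = 1666578 + (396 - 562) = 1666578 - 166 = 1666412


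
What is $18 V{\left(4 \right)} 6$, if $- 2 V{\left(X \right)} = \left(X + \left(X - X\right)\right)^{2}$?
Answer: $-864$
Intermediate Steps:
$V{\left(X \right)} = - \frac{X^{2}}{2}$ ($V{\left(X \right)} = - \frac{\left(X + \left(X - X\right)\right)^{2}}{2} = - \frac{\left(X + 0\right)^{2}}{2} = - \frac{X^{2}}{2}$)
$18 V{\left(4 \right)} 6 = 18 \left(- \frac{4^{2}}{2}\right) 6 = 18 \left(\left(- \frac{1}{2}\right) 16\right) 6 = 18 \left(-8\right) 6 = \left(-144\right) 6 = -864$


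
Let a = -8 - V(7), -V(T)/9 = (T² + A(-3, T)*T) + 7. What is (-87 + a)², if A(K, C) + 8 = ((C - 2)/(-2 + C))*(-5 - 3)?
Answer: 358801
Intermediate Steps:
A(K, C) = -16 (A(K, C) = -8 + ((C - 2)/(-2 + C))*(-5 - 3) = -8 + ((-2 + C)/(-2 + C))*(-8) = -8 + 1*(-8) = -8 - 8 = -16)
V(T) = -63 - 9*T² + 144*T (V(T) = -9*((T² - 16*T) + 7) = -9*(7 + T² - 16*T) = -63 - 9*T² + 144*T)
a = -512 (a = -8 - (-63 - 9*7² + 144*7) = -8 - (-63 - 9*49 + 1008) = -8 - (-63 - 441 + 1008) = -8 - 1*504 = -8 - 504 = -512)
(-87 + a)² = (-87 - 512)² = (-599)² = 358801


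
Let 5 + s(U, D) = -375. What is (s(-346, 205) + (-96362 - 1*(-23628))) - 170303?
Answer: -243417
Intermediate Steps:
s(U, D) = -380 (s(U, D) = -5 - 375 = -380)
(s(-346, 205) + (-96362 - 1*(-23628))) - 170303 = (-380 + (-96362 - 1*(-23628))) - 170303 = (-380 + (-96362 + 23628)) - 170303 = (-380 - 72734) - 170303 = -73114 - 170303 = -243417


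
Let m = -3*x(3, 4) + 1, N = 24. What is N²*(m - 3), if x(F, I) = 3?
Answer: -6336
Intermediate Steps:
m = -8 (m = -3*3 + 1 = -9 + 1 = -8)
N²*(m - 3) = 24²*(-8 - 3) = 576*(-11) = -6336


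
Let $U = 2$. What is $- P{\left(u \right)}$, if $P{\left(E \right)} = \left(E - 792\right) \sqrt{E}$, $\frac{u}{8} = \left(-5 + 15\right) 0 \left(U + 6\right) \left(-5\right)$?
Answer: $0$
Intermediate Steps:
$u = 0$ ($u = 8 \left(-5 + 15\right) 0 \left(2 + 6\right) \left(-5\right) = 8 \cdot 10 \cdot 0 \cdot 8 \left(-5\right) = 8 \cdot 10 \cdot 0 \left(-5\right) = 8 \cdot 10 \cdot 0 = 8 \cdot 0 = 0$)
$P{\left(E \right)} = \sqrt{E} \left(-792 + E\right)$ ($P{\left(E \right)} = \left(-792 + E\right) \sqrt{E} = \sqrt{E} \left(-792 + E\right)$)
$- P{\left(u \right)} = - \sqrt{0} \left(-792 + 0\right) = - 0 \left(-792\right) = \left(-1\right) 0 = 0$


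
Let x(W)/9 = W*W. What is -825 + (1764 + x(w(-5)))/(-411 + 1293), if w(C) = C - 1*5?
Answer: -40277/49 ≈ -821.98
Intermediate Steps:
w(C) = -5 + C (w(C) = C - 5 = -5 + C)
x(W) = 9*W² (x(W) = 9*(W*W) = 9*W²)
-825 + (1764 + x(w(-5)))/(-411 + 1293) = -825 + (1764 + 9*(-5 - 5)²)/(-411 + 1293) = -825 + (1764 + 9*(-10)²)/882 = -825 + (1764 + 9*100)*(1/882) = -825 + (1764 + 900)*(1/882) = -825 + 2664*(1/882) = -825 + 148/49 = -40277/49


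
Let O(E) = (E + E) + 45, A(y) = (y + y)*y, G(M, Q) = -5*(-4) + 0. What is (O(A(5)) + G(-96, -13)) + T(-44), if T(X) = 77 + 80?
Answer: 322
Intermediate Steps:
T(X) = 157
G(M, Q) = 20 (G(M, Q) = 20 + 0 = 20)
A(y) = 2*y**2 (A(y) = (2*y)*y = 2*y**2)
O(E) = 45 + 2*E (O(E) = 2*E + 45 = 45 + 2*E)
(O(A(5)) + G(-96, -13)) + T(-44) = ((45 + 2*(2*5**2)) + 20) + 157 = ((45 + 2*(2*25)) + 20) + 157 = ((45 + 2*50) + 20) + 157 = ((45 + 100) + 20) + 157 = (145 + 20) + 157 = 165 + 157 = 322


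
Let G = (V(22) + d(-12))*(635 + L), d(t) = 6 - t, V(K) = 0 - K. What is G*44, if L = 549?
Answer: -208384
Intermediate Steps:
V(K) = -K
G = -4736 (G = (-1*22 + (6 - 1*(-12)))*(635 + 549) = (-22 + (6 + 12))*1184 = (-22 + 18)*1184 = -4*1184 = -4736)
G*44 = -4736*44 = -208384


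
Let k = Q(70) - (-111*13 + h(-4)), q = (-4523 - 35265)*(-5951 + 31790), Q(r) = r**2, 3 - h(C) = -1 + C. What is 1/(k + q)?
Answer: -1/1028075797 ≈ -9.7269e-10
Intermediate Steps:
h(C) = 4 - C (h(C) = 3 - (-1 + C) = 3 + (1 - C) = 4 - C)
q = -1028082132 (q = -39788*25839 = -1028082132)
k = 6335 (k = 70**2 - (-111*13 + (4 - 1*(-4))) = 4900 - (-1443 + (4 + 4)) = 4900 - (-1443 + 8) = 4900 - 1*(-1435) = 4900 + 1435 = 6335)
1/(k + q) = 1/(6335 - 1028082132) = 1/(-1028075797) = -1/1028075797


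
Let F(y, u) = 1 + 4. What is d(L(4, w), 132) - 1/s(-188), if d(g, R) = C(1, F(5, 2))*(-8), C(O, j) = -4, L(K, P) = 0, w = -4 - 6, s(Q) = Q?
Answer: 6017/188 ≈ 32.005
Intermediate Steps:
F(y, u) = 5
w = -10
d(g, R) = 32 (d(g, R) = -4*(-8) = 32)
d(L(4, w), 132) - 1/s(-188) = 32 - 1/(-188) = 32 - 1*(-1/188) = 32 + 1/188 = 6017/188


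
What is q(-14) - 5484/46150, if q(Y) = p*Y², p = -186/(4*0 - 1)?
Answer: 841219458/23075 ≈ 36456.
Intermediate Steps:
p = 186 (p = -186/(0 - 1) = -186/(-1) = -186*(-1) = 186)
q(Y) = 186*Y²
q(-14) - 5484/46150 = 186*(-14)² - 5484/46150 = 186*196 - 5484/46150 = 36456 - 1*2742/23075 = 36456 - 2742/23075 = 841219458/23075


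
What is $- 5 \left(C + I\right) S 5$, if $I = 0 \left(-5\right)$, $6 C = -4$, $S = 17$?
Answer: $\frac{850}{3} \approx 283.33$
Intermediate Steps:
$C = - \frac{2}{3}$ ($C = \frac{1}{6} \left(-4\right) = - \frac{2}{3} \approx -0.66667$)
$I = 0$
$- 5 \left(C + I\right) S 5 = - 5 \left(- \frac{2}{3} + 0\right) 17 \cdot 5 = \left(-5\right) \left(- \frac{2}{3}\right) 17 \cdot 5 = \frac{10}{3} \cdot 17 \cdot 5 = \frac{170}{3} \cdot 5 = \frac{850}{3}$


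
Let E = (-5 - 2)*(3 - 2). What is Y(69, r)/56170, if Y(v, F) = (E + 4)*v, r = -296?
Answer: -207/56170 ≈ -0.0036852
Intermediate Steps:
E = -7 (E = -7*1 = -7)
Y(v, F) = -3*v (Y(v, F) = (-7 + 4)*v = -3*v)
Y(69, r)/56170 = -3*69/56170 = -207*1/56170 = -207/56170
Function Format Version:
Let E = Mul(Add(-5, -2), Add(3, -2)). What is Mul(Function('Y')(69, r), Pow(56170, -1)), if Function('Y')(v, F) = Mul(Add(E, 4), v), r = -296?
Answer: Rational(-207, 56170) ≈ -0.0036852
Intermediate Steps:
E = -7 (E = Mul(-7, 1) = -7)
Function('Y')(v, F) = Mul(-3, v) (Function('Y')(v, F) = Mul(Add(-7, 4), v) = Mul(-3, v))
Mul(Function('Y')(69, r), Pow(56170, -1)) = Mul(Mul(-3, 69), Pow(56170, -1)) = Mul(-207, Rational(1, 56170)) = Rational(-207, 56170)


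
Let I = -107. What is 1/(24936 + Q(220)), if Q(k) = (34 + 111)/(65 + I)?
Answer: 42/1047167 ≈ 4.0108e-5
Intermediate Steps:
Q(k) = -145/42 (Q(k) = (34 + 111)/(65 - 107) = 145/(-42) = 145*(-1/42) = -145/42)
1/(24936 + Q(220)) = 1/(24936 - 145/42) = 1/(1047167/42) = 42/1047167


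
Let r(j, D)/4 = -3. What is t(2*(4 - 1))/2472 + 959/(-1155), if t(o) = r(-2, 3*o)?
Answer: -28387/33990 ≈ -0.83516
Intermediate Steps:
r(j, D) = -12 (r(j, D) = 4*(-3) = -12)
t(o) = -12
t(2*(4 - 1))/2472 + 959/(-1155) = -12/2472 + 959/(-1155) = -12*1/2472 + 959*(-1/1155) = -1/206 - 137/165 = -28387/33990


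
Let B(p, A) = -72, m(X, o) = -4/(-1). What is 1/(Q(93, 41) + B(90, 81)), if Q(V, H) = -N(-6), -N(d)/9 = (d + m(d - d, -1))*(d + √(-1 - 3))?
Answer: 1/72 + I/72 ≈ 0.013889 + 0.013889*I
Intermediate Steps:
m(X, o) = 4 (m(X, o) = -4*(-1) = 4)
N(d) = -9*(4 + d)*(d + 2*I) (N(d) = -9*(d + 4)*(d + √(-1 - 3)) = -9*(4 + d)*(d + √(-4)) = -9*(4 + d)*(d + 2*I))
Q(V, H) = 108 - 36*I (Q(V, H) = -(-72*I - 9*(-6)² - 18*(-6)*(2 + I)) = -(-72*I - 9*36 + (216 + 108*I)) = -(-72*I - 324 + (216 + 108*I)) = -(-108 + 36*I) = 108 - 36*I)
1/(Q(93, 41) + B(90, 81)) = 1/((108 - 36*I) - 72) = 1/(36 - 36*I) = (36 + 36*I)/2592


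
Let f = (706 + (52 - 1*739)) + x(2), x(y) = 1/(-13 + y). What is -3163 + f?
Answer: -34585/11 ≈ -3144.1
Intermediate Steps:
f = 208/11 (f = (706 + (52 - 1*739)) + 1/(-13 + 2) = (706 + (52 - 739)) + 1/(-11) = (706 - 687) - 1/11 = 19 - 1/11 = 208/11 ≈ 18.909)
-3163 + f = -3163 + 208/11 = -34585/11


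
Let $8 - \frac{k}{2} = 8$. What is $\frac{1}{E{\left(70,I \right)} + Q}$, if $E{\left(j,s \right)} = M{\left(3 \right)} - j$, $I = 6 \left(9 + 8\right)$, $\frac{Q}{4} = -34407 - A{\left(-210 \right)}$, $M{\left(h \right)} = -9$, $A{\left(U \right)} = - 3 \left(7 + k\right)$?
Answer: $- \frac{1}{137623} \approx -7.2662 \cdot 10^{-6}$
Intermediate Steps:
$k = 0$ ($k = 16 - 16 = 0$)
$A{\left(U \right)} = -21$ ($A{\left(U \right)} = - 3 \left(7 + 0\right) = \left(-3\right) 7 = -21$)
$Q = -137544$ ($Q = 4 \left(-34407 - -21\right) = 4 \left(-34407 + 21\right) = 4 \left(-34386\right) = -137544$)
$I = 102$ ($I = 6 \cdot 17 = 102$)
$E{\left(j,s \right)} = -9 - j$
$\frac{1}{E{\left(70,I \right)} + Q} = \frac{1}{\left(-9 - 70\right) - 137544} = \frac{1}{-79 - 137544} = \frac{1}{-137623} = - \frac{1}{137623}$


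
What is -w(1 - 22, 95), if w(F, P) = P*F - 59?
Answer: 2054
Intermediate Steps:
w(F, P) = -59 + F*P (w(F, P) = F*P - 59 = -59 + F*P)
-w(1 - 22, 95) = -(-59 + (1 - 22)*95) = -(-59 - 21*95) = -(-59 - 1995) = -1*(-2054) = 2054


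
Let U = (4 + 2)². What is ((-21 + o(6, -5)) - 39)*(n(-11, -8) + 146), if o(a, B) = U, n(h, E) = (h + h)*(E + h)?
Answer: -13536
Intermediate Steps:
n(h, E) = 2*h*(E + h) (n(h, E) = (2*h)*(E + h) = 2*h*(E + h))
U = 36 (U = 6² = 36)
o(a, B) = 36
((-21 + o(6, -5)) - 39)*(n(-11, -8) + 146) = ((-21 + 36) - 39)*(2*(-11)*(-8 - 11) + 146) = (15 - 39)*(2*(-11)*(-19) + 146) = -24*(418 + 146) = -24*564 = -13536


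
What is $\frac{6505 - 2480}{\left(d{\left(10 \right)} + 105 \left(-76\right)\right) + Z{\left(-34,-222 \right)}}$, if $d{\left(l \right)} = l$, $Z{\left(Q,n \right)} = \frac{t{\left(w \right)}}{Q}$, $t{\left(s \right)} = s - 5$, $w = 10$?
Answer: $- \frac{27370}{54197} \approx -0.50501$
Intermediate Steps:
$t{\left(s \right)} = -5 + s$ ($t{\left(s \right)} = s - 5 = -5 + s$)
$Z{\left(Q,n \right)} = \frac{5}{Q}$ ($Z{\left(Q,n \right)} = \frac{-5 + 10}{Q} = \frac{5}{Q}$)
$\frac{6505 - 2480}{\left(d{\left(10 \right)} + 105 \left(-76\right)\right) + Z{\left(-34,-222 \right)}} = \frac{6505 - 2480}{\left(10 + 105 \left(-76\right)\right) + \frac{5}{-34}} = \frac{4025}{\left(10 - 7980\right) + 5 \left(- \frac{1}{34}\right)} = \frac{4025}{-7970 - \frac{5}{34}} = \frac{4025}{- \frac{270985}{34}} = 4025 \left(- \frac{34}{270985}\right) = - \frac{27370}{54197}$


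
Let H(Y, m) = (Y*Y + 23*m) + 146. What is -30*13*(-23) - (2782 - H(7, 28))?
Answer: 7027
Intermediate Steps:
H(Y, m) = 146 + Y**2 + 23*m (H(Y, m) = (Y**2 + 23*m) + 146 = 146 + Y**2 + 23*m)
-30*13*(-23) - (2782 - H(7, 28)) = -30*13*(-23) - (2782 - (146 + 7**2 + 23*28)) = -390*(-23) - (2782 - (146 + 49 + 644)) = 8970 - (2782 - 1*839) = 8970 - (2782 - 839) = 8970 - 1*1943 = 8970 - 1943 = 7027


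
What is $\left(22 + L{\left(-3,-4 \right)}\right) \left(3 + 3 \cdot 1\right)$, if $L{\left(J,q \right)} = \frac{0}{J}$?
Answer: $132$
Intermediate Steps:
$L{\left(J,q \right)} = 0$
$\left(22 + L{\left(-3,-4 \right)}\right) \left(3 + 3 \cdot 1\right) = \left(22 + 0\right) \left(3 + 3 \cdot 1\right) = 22 \left(3 + 3\right) = 22 \cdot 6 = 132$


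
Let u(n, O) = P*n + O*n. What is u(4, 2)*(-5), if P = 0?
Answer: -40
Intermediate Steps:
u(n, O) = O*n (u(n, O) = 0*n + O*n = 0 + O*n = O*n)
u(4, 2)*(-5) = (2*4)*(-5) = 8*(-5) = -40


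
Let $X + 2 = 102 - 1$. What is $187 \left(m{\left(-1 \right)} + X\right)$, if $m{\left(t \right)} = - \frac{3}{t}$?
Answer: $19074$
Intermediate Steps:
$X = 99$ ($X = -2 + \left(102 - 1\right) = -2 + 101 = 99$)
$187 \left(m{\left(-1 \right)} + X\right) = 187 \left(- \frac{3}{-1} + 99\right) = 187 \left(\left(-3\right) \left(-1\right) + 99\right) = 187 \left(3 + 99\right) = 187 \cdot 102 = 19074$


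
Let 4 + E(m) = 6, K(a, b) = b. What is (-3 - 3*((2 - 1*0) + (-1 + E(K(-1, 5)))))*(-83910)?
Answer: 1006920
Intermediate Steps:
E(m) = 2 (E(m) = -4 + 6 = 2)
(-3 - 3*((2 - 1*0) + (-1 + E(K(-1, 5)))))*(-83910) = (-3 - 3*((2 - 1*0) + (-1 + 2)))*(-83910) = (-3 - 3*((2 + 0) + 1))*(-83910) = (-3 - 3*(2 + 1))*(-83910) = (-3 - 3*3)*(-83910) = (-3 - 9)*(-83910) = -12*(-83910) = 1006920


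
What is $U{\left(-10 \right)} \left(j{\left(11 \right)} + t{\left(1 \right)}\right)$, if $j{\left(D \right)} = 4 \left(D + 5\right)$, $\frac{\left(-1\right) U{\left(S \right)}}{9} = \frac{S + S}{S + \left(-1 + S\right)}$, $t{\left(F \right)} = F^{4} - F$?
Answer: $- \frac{3840}{7} \approx -548.57$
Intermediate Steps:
$U{\left(S \right)} = - \frac{18 S}{-1 + 2 S}$ ($U{\left(S \right)} = - 9 \frac{S + S}{S + \left(-1 + S\right)} = - 9 \frac{2 S}{-1 + 2 S} = - \frac{18 S}{-1 + 2 S}$)
$j{\left(D \right)} = 20 + 4 D$ ($j{\left(D \right)} = 4 \left(5 + D\right) = 20 + 4 D$)
$U{\left(-10 \right)} \left(j{\left(11 \right)} + t{\left(1 \right)}\right) = \left(-18\right) \left(-10\right) \frac{1}{-1 + 2 \left(-10\right)} \left(\left(20 + 4 \cdot 11\right) + \left(1^{4} - 1\right)\right) = \left(-18\right) \left(-10\right) \frac{1}{-1 - 20} \left(\left(20 + 44\right) + \left(1 - 1\right)\right) = \left(-18\right) \left(-10\right) \frac{1}{-21} \left(64 + 0\right) = \left(-18\right) \left(-10\right) \left(- \frac{1}{21}\right) 64 = \left(- \frac{60}{7}\right) 64 = - \frac{3840}{7}$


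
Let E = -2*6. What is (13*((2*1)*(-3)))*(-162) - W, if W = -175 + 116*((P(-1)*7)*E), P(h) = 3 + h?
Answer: 32299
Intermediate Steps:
E = -12
W = -19663 (W = -175 + 116*(((3 - 1)*7)*(-12)) = -175 + 116*((2*7)*(-12)) = -175 + 116*(14*(-12)) = -175 + 116*(-168) = -175 - 19488 = -19663)
(13*((2*1)*(-3)))*(-162) - W = (13*((2*1)*(-3)))*(-162) - 1*(-19663) = (13*(2*(-3)))*(-162) + 19663 = (13*(-6))*(-162) + 19663 = -78*(-162) + 19663 = 12636 + 19663 = 32299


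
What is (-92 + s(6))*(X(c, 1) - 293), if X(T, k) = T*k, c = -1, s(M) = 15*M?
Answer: 588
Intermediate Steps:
(-92 + s(6))*(X(c, 1) - 293) = (-92 + 15*6)*(-1*1 - 293) = (-92 + 90)*(-1 - 293) = -2*(-294) = 588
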